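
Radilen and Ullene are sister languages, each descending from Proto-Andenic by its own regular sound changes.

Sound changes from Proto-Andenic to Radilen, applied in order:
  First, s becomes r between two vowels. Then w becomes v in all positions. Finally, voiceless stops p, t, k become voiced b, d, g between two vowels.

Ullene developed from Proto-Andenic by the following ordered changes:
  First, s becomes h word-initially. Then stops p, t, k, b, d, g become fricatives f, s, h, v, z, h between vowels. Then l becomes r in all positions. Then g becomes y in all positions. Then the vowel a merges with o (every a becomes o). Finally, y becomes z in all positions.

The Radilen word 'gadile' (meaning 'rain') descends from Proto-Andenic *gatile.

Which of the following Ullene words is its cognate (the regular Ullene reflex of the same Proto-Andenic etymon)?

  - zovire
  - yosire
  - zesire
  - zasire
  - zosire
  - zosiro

zosire

Ullene: *gatile
  gatile (rule 1 does not apply)
  gatile → gasile   [intervocalic lenition]
  gasile → gasire   [unconditioned shift]
  gasire → yasire   [unconditioned shift]
  yasire → yosire   [vowel merger]
  yosire → zosire   [unconditioned shift]
  giving Ullene zosire.
The other candidates each miss or misapply at least one Ullene change.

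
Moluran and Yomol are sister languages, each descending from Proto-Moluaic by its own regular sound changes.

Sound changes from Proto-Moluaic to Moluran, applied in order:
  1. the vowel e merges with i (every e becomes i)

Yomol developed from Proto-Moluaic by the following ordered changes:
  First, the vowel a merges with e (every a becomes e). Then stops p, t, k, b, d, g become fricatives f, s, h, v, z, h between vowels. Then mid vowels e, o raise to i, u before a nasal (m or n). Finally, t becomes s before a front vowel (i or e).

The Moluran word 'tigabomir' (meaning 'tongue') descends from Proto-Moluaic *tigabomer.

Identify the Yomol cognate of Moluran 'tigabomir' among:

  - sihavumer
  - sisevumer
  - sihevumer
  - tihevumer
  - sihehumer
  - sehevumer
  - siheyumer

sihevumer

Yomol: start from *tigabomer.
  rule 1 (vowel merger): tigabomer → tigebomer
  rule 2 (intervocalic lenition): tigebomer → tihevomer
  rule 3 (pre-nasal raising): tihevomer → tihevumer
  rule 4 (palatalisation): tihevumer → sihevumer
  ⇒ Yomol sihevumer
The other candidates each miss or misapply at least one Yomol change.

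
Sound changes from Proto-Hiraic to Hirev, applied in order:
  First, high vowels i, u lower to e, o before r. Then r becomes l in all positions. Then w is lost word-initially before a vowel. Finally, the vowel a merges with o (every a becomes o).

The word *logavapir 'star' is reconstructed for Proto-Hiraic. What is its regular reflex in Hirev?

logovopel

Hirev: *logavapir
  logavapir → logavaper   [pre-rhotic lowering]
  logavaper → logavapel   [unconditioned shift]
  logavapel (rule 3 does not apply)
  logavapel → logovopel   [vowel merger]
  giving Hirev logovopel.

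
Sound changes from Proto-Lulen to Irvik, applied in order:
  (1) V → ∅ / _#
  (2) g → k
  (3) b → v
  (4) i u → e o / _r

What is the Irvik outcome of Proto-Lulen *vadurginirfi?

Irvik: *vadurginirfi
  vadurginirfi → vadurginirf   [apocope]
  vadurginirf → vadurkinirf   [unconditioned shift]
  vadurkinirf (rule 3 does not apply)
  vadurkinirf → vadorkinerf   [pre-rhotic lowering]
  giving Irvik vadorkinerf.

vadorkinerf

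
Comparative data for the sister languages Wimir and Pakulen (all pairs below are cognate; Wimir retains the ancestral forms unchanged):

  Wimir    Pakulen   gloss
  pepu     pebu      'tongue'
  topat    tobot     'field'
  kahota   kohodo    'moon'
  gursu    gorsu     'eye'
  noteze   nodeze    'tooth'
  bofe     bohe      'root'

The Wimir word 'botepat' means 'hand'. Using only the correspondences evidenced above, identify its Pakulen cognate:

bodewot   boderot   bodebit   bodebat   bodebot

noteze ~ nodeze — Wimir t corresponds to Pakulen d between vowels (before a front vowel).
topat ~ tobot — Wimir p corresponds to Pakulen b between vowels (before a back vowel).
topat ~ tobot, kahota ~ kohodo — Wimir a corresponds to Pakulen o after a consonant, before a consonant other than r, m, n, p, b, f, v.
Applying these to Wimir 'botepat':
  botepat → bodepat   (t→d between vowels (before a front vowel))
  bodepat → bodebat   (p→b between vowels (before a back vowel))
  bodebat → bodebot   (a→o after a consonant, before a consonant other than r, m, n, p, b, f, v)
So the Pakulen cognate is 'bodebot'.

bodebot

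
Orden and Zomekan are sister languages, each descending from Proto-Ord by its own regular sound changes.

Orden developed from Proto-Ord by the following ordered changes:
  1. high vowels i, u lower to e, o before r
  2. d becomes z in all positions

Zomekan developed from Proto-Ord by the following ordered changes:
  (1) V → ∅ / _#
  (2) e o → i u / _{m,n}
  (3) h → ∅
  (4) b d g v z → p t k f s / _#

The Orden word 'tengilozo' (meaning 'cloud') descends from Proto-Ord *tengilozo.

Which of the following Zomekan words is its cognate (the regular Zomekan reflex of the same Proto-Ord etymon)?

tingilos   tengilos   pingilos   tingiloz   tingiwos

Zomekan: *tengilozo
  tengilozo → tengiloz   [apocope]
  tengiloz → tingiloz   [pre-nasal raising]
  tingiloz (rule 3 does not apply)
  tingiloz → tingilos   [final devoicing]
  giving Zomekan tingilos.
Only 'tingilos' matches the regular Zomekan development of *tengilozo.

tingilos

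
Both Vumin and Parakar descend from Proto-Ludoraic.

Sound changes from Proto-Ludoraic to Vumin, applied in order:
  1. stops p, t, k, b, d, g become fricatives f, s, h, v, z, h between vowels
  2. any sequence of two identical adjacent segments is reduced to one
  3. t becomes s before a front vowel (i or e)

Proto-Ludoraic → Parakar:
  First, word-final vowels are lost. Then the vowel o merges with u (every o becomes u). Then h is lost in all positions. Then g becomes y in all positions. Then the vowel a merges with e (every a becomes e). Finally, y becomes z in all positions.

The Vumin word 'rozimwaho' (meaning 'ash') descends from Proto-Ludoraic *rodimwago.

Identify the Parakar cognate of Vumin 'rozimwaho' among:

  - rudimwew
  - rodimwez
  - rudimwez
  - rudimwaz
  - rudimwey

rudimwez

Parakar: *rodimwago
  rodimwago → rodimwag   [apocope]
  rodimwag → rudimwag   [vowel merger]
  rudimwag (rule 3 does not apply)
  rudimwag → rudimway   [unconditioned shift]
  rudimway → rudimwey   [vowel merger]
  rudimwey → rudimwez   [unconditioned shift]
  giving Parakar rudimwez.
Among the options, 'rudimwez' alone shows every Parakar change applied in order.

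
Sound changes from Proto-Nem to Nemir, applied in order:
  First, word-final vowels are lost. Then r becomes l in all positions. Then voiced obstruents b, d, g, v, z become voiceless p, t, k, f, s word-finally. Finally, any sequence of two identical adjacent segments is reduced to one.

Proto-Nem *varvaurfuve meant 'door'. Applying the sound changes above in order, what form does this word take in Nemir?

Nemir: *varvaurfuve > varvaurfuv > valvaulfuv > valvaulfuf  (by apocope, unconditioned shift, final devoicing)

valvaulfuf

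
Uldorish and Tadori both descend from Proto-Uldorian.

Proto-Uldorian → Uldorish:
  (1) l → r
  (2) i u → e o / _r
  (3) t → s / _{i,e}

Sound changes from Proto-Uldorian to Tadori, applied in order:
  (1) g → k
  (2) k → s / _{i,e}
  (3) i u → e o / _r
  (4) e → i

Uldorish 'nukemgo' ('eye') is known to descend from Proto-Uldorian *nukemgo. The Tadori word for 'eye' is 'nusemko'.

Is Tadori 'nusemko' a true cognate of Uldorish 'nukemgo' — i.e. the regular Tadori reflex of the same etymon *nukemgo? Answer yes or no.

no

Derive the expected Tadori reflex of *nukemgo:
Tadori: start from *nukemgo.
  rule 1 (unconditioned shift): nukemgo → nukemko
  rule 2 (palatalisation): nukemko → nusemko
  rule 3: no change — nusemko
  rule 4 (vowel merger): nusemko → nusimko
  ⇒ Tadori nusimko
The regular Tadori reflex would be 'nusimko', but the attested form is 'nusemko'. The correspondence is irregular, so they are not cognates (the Tadori form has a different source).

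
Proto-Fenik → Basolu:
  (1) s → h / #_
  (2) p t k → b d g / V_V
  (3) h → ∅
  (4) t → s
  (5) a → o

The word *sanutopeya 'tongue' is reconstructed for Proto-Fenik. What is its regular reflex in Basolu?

Basolu: *sanutopeya
  sanutopeya → hanutopeya   [debuccalisation]
  hanutopeya → hanudobeya   [intervocalic voicing]
  hanudobeya → anudobeya   [h-loss]
  anudobeya (rule 4 does not apply)
  anudobeya → onudobeyo   [vowel merger]
  giving Basolu onudobeyo.

onudobeyo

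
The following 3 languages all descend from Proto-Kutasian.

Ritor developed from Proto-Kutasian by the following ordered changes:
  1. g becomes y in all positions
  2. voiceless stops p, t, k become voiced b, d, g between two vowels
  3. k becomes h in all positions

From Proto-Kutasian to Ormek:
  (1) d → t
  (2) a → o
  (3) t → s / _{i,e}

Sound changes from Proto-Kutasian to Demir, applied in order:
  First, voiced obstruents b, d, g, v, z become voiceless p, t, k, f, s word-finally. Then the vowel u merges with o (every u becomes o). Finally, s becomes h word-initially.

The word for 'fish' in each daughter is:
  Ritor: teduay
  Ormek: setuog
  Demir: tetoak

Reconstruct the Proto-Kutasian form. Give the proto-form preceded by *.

*tetuag

Position 4: Ritor has u, Ormek has u, Demir has o. Ritor preserves u here (none of its changes turn any other segment into u), so the proto-segment is *u.
Position 5: Ritor has a, Ormek has o, Demir has a. Ritor preserves a here (none of its changes turn any other segment into a), so the proto-segment is *a.
Position 1: Ritor has t, Ormek has s, Demir has t. Ritor preserves t here (none of its changes turn any other segment into t), so the proto-segment is *t.
This points to *tetuag. Verify forward in each daughter:
Ritor: *tetuag > tetuay > teduay  (by unconditioned shift, intervocalic voicing)
Ormek: *tetuag
  tetuag (rule 1 does not apply)
  tetuag → tetuog   [vowel merger]
  tetuog → setuog   [palatalisation]
  giving Ormek setuog.
Demir: start from *tetuag.
  rule 1 (final devoicing): tetuag → tetuak
  rule 2 (vowel merger): tetuak → tetoak
  rule 3: no change — tetoak
  ⇒ Demir tetoak
Only *tetuag yields all of Ritor teduay, Ormek setuog, Demir tetoak.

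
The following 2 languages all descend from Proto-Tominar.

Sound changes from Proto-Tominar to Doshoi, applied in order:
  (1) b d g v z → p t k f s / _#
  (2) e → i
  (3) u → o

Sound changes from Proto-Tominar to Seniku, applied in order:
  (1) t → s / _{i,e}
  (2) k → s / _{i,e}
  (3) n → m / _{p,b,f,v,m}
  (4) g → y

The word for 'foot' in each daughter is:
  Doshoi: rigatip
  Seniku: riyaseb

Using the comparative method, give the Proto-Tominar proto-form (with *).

Position 3: Doshoi has g, Seniku has y. Doshoi preserves g here (none of its changes turn any other segment into g), so the proto-segment is *g.
Position 5: Doshoi has t, Seniku has s. Taking the neighbouring segments as reconstructed: Doshoi t can only go back to *t; Seniku s could go back to *t or *k or *s — the one source consistent with every daughter is *t.
Position 6: Doshoi has i, Seniku has e. Seniku preserves e here (none of its changes turn any other segment into e), so the proto-segment is *e.
This points to *rigateb. Verify forward in each daughter:
Doshoi: *rigateb
  rigateb → rigatep   [final devoicing]
  rigatep → rigatip   [vowel merger]
  rigatip (rule 3 does not apply)
  giving Doshoi rigatip.
Seniku: start from *rigateb.
  rule 1 (palatalisation): rigateb → rigaseb
  rule 2: no change — rigaseb
  rule 3: no change — rigaseb
  rule 4 (unconditioned shift): rigaseb → riyaseb
  ⇒ Seniku riyaseb
*rigateb is the unique common source.

*rigateb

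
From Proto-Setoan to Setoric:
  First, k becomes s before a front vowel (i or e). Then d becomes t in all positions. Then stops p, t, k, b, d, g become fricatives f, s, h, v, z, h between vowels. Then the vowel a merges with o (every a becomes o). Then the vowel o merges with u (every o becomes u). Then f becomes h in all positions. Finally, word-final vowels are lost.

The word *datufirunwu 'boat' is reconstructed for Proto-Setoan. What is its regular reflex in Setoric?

tusuhirunw

Setoric: *datufirunwu
  datufirunwu (rule 1 does not apply)
  datufirunwu → tatufirunwu   [unconditioned shift]
  tatufirunwu → tasufirunwu   [intervocalic lenition]
  tasufirunwu → tosufirunwu   [vowel merger]
  tosufirunwu → tusufirunwu   [vowel merger]
  tusufirunwu → tusuhirunwu   [unconditioned shift]
  tusuhirunwu → tusuhirunw   [apocope]
  giving Setoric tusuhirunw.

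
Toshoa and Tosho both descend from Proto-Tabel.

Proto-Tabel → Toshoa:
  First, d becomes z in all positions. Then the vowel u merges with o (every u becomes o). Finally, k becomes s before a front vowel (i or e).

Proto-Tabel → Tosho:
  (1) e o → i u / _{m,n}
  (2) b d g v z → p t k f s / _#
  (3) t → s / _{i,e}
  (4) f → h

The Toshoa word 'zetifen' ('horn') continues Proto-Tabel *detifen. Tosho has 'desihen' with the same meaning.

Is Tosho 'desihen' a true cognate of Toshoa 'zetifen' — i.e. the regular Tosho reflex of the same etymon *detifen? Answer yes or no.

no

Derive the expected Tosho reflex of *detifen:
Tosho: *detifen
  detifen → detifin   [pre-nasal raising]
  detifin (rule 2 does not apply)
  detifin → desifin   [palatalisation]
  desifin → desihin   [unconditioned shift]
  giving Tosho desihin.
The regular Tosho reflex would be 'desihin', but the attested form is 'desihen'. The correspondence is irregular, so they are not cognates (the Tosho form has a different source).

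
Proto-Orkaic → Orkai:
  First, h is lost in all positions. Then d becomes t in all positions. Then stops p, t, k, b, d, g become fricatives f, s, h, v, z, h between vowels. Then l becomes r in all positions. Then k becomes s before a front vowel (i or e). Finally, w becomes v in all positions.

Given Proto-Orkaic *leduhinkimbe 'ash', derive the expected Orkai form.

Orkai: *leduhinkimbe > leduinkimbe > letuinkimbe > lesuinkimbe > resuinkimbe > resuinsimbe  (by h-loss, unconditioned shift, intervocalic lenition, unconditioned shift, palatalisation)

resuinsimbe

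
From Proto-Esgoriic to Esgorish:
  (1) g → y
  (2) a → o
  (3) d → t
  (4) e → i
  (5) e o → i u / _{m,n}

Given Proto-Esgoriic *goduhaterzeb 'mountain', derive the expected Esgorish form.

Esgorish: *goduhaterzeb > yoduhaterzeb > yoduhoterzeb > yotuhoterzeb > yotuhotirzib  (by unconditioned shift, vowel merger, unconditioned shift, vowel merger)

yotuhotirzib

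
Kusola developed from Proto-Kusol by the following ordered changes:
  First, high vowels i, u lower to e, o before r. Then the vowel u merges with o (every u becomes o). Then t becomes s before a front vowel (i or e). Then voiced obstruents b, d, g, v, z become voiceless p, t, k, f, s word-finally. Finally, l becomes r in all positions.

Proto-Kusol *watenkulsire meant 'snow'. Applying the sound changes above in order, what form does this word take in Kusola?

Kusola: start from *watenkulsire.
  rule 1 (pre-rhotic lowering): watenkulsire → watenkulsere
  rule 2 (vowel merger): watenkulsere → watenkolsere
  rule 3 (palatalisation): watenkolsere → wasenkolsere
  rule 4: no change — wasenkolsere
  rule 5 (unconditioned shift): wasenkolsere → wasenkorsere
  ⇒ Kusola wasenkorsere

wasenkorsere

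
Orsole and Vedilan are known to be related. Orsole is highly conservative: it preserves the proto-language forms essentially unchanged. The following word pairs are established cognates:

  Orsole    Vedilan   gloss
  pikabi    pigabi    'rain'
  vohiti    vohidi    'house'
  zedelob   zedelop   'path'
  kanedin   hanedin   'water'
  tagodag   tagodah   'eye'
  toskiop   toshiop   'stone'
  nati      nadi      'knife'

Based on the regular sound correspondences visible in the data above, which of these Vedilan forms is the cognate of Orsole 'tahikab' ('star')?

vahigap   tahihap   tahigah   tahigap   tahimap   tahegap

pikabi ~ pigabi — Orsole k corresponds to Vedilan g between vowels (before a back vowel).
zedelob ~ zedelop — Orsole b corresponds to Vedilan p word-finally.
Applying these to Orsole 'tahikab':
  tahikab → tahigab   (k→g between vowels (before a back vowel))
  tahigab → tahigap   (b→p word-finally)
So the Vedilan cognate is 'tahigap'.

tahigap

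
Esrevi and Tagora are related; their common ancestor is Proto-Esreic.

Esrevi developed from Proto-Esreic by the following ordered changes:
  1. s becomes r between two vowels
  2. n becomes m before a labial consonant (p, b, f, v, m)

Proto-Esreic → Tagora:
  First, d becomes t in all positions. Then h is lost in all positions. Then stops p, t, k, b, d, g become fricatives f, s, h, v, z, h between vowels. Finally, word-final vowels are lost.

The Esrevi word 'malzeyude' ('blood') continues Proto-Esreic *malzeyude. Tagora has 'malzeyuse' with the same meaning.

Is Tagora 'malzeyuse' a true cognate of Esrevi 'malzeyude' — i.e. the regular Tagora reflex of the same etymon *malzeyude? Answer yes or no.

Derive the expected Tagora reflex of *malzeyude:
Tagora: *malzeyude
  malzeyude → malzeyute   [unconditioned shift]
  malzeyute (rule 2 does not apply)
  malzeyute → malzeyuse   [intervocalic lenition]
  malzeyuse → malzeyus   [apocope]
  giving Tagora malzeyus.
The regular Tagora reflex would be 'malzeyus', but the attested form is 'malzeyuse'. The correspondence is irregular, so they are not cognates (the Tagora form has a different source).

no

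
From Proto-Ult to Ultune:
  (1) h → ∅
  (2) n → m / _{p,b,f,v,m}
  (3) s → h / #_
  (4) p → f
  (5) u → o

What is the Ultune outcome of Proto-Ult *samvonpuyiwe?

Ultune: *samvonpuyiwe > samvompuyiwe > hamvompuyiwe > hamvomfuyiwe > hamvomfoyiwe  (by nasal place assimilation, debuccalisation, unconditioned shift, vowel merger)

hamvomfoyiwe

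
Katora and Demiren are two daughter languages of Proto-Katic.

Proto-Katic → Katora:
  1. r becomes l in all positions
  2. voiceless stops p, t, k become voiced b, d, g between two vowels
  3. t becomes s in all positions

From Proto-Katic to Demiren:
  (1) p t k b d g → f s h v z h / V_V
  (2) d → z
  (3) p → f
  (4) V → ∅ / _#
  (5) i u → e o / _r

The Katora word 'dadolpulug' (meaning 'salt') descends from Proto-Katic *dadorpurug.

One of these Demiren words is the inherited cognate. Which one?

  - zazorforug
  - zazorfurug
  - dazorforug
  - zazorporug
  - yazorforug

zazorforug

Demiren: *dadorpurug
  dadorpurug → dazorpurug   [intervocalic lenition]
  dazorpurug → zazorpurug   [unconditioned shift]
  zazorpurug → zazorfurug   [unconditioned shift]
  zazorfurug (rule 4 does not apply)
  zazorfurug → zazorforug   [pre-rhotic lowering]
  giving Demiren zazorforug.
The other candidates each miss or misapply at least one Demiren change.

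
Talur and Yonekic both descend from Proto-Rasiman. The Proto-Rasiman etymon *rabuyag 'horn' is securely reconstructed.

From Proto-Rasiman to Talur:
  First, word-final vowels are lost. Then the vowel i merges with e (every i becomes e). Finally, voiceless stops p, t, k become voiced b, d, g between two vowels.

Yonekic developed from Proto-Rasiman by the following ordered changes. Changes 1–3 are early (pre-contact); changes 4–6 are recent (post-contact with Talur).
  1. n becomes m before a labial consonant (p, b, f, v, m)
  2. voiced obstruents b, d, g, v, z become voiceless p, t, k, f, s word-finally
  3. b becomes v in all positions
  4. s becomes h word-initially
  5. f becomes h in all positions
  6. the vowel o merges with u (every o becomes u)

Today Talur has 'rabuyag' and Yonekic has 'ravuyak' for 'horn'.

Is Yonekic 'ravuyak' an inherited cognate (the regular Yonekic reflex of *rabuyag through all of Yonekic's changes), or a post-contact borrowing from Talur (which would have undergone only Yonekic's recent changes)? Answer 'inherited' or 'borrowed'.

If inherited, *rabuyag would pass through all of Yonekic's changes:
Yonekic: start from *rabuyag.
  rule 1: no change — rabuyag
  rule 2 (final devoicing): rabuyag → rabuyak
  rule 3 (unconditioned shift): rabuyak → ravuyak
  rule 4: no change — ravuyak
  rule 5: no change — ravuyak
  rule 6: no change — ravuyak
  ⇒ Yonekic ravuyak
If borrowed from Talur 'rabuyag' after the early changes, it would undergo only the recent ones:
  rule 4 (debuccalisation): no change (rabuyag)
  rule 5 (unconditioned shift): no change (rabuyag)
  rule 6 (vowel merger): no change (rabuyag)
  ⇒ as a loan: rabuyag
Yonekic 'ravuyak' matches the inherited outcome exactly, so it is an inherited cognate, not a loan.

inherited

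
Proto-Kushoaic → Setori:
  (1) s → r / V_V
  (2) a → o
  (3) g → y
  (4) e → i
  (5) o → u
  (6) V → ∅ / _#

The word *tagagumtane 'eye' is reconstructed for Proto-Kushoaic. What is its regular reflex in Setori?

tuyuyumtun

Setori: start from *tagagumtane.
  rule 1: no change — tagagumtane
  rule 2 (vowel merger): tagagumtane → togogumtone
  rule 3 (unconditioned shift): togogumtone → toyoyumtone
  rule 4 (vowel merger): toyoyumtone → toyoyumtoni
  rule 5 (vowel merger): toyoyumtoni → tuyuyumtuni
  rule 6 (apocope): tuyuyumtuni → tuyuyumtun
  ⇒ Setori tuyuyumtun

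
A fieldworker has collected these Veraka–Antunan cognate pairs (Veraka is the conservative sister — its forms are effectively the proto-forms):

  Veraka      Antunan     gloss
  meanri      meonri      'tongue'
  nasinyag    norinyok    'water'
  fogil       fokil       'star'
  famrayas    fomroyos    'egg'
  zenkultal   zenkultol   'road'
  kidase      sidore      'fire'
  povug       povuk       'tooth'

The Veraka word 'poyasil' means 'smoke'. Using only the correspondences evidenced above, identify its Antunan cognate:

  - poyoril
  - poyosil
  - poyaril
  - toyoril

poyoril

nasinyag ~ norinyok, famrayas ~ fomroyos — Veraka a corresponds to Antunan o after a consonant, before a consonant other than r, m, n, p, b, f, v.
nasinyag ~ norinyok — Veraka s corresponds to Antunan r between vowels (before a front vowel).
Applying these to Veraka 'poyasil':
  poyasil → poyosil   (a→o after a consonant, before a consonant other than r, m, n, p, b, f, v)
  poyosil → poyoril   (s→r between vowels (before a front vowel))
So the Antunan cognate is 'poyoril'.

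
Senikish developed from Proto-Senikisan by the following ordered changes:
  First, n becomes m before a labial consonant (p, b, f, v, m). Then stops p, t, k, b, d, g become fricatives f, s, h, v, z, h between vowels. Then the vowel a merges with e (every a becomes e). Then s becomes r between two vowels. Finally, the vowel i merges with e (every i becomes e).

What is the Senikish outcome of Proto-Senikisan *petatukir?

Senikish: *petatukir
  petatukir (rule 1 does not apply)
  petatukir → pesasuhir   [intervocalic lenition]
  pesasuhir → pesesuhir   [vowel merger]
  pesesuhir → pereruhir   [rhotacism]
  pereruhir → pereruher   [vowel merger]
  giving Senikish pereruher.

pereruher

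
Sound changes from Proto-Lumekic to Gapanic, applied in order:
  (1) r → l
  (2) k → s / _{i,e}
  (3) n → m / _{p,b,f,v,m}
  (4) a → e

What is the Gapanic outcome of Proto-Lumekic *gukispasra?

gusispesle

Gapanic: *gukispasra
  gukispasra → gukispasla   [unconditioned shift]
  gukispasla → gusispasla   [palatalisation]
  gusispasla (rule 3 does not apply)
  gusispasla → gusispesle   [vowel merger]
  giving Gapanic gusispesle.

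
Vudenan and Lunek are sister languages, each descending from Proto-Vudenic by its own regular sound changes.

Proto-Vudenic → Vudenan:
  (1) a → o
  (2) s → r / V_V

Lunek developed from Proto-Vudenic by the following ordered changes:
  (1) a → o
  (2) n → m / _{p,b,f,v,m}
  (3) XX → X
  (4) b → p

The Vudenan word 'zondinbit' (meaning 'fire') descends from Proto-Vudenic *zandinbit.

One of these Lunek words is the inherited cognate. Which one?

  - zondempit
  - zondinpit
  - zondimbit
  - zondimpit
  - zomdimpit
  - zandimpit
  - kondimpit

zondimpit

Lunek: *zandinbit > zondinbit > zondimbit > zondimpit  (by vowel merger, nasal place assimilation, unconditioned shift)
Among the options, 'zondimpit' alone shows every Lunek change applied in order.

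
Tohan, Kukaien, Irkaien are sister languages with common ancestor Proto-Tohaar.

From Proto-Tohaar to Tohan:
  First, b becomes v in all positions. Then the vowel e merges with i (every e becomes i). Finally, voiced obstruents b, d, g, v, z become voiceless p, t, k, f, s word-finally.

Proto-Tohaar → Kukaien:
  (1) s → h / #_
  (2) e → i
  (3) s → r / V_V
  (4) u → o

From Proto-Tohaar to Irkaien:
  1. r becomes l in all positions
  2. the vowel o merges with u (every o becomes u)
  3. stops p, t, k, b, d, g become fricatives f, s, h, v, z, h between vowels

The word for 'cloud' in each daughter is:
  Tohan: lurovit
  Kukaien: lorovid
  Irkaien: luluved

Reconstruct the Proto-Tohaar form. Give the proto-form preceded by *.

*luroved

Position 6: Tohan has i, Kukaien has i, Irkaien has e. Irkaien preserves e here (none of its changes turn any other segment into e), so the proto-segment is *e.
Position 7: Tohan has t, Kukaien has d, Irkaien has d. Kukaien preserves d here (none of its changes turn any other segment into d), so the proto-segment is *d.
Verify the candidate proto-form against each daughter:
Tohan: start from *luroved.
  rule 1: no change — luroved
  rule 2 (vowel merger): luroved → lurovid
  rule 3 (final devoicing): lurovid → lurovit
  ⇒ Tohan lurovit
Kukaien: *luroved
  luroved (rule 1 does not apply)
  luroved → lurovid   [vowel merger]
  lurovid (rule 3 does not apply)
  lurovid → lorovid   [vowel merger]
  giving Kukaien lorovid.
Irkaien: *luroved > luloved > luluved  (by unconditioned shift, vowel merger)
Only *luroved yields all of Tohan lurovit, Kukaien lorovid, Irkaien luluved.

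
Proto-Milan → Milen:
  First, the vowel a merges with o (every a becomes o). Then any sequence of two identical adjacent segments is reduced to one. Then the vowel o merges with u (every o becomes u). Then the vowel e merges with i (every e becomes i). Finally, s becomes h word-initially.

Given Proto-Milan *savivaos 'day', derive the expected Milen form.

huvivus

Milen: *savivaos
  savivaos → sovivoos   [vowel merger]
  sovivoos → sovivos   [degemination]
  sovivos → suvivus   [vowel merger]
  suvivus (rule 4 does not apply)
  suvivus → huvivus   [debuccalisation]
  giving Milen huvivus.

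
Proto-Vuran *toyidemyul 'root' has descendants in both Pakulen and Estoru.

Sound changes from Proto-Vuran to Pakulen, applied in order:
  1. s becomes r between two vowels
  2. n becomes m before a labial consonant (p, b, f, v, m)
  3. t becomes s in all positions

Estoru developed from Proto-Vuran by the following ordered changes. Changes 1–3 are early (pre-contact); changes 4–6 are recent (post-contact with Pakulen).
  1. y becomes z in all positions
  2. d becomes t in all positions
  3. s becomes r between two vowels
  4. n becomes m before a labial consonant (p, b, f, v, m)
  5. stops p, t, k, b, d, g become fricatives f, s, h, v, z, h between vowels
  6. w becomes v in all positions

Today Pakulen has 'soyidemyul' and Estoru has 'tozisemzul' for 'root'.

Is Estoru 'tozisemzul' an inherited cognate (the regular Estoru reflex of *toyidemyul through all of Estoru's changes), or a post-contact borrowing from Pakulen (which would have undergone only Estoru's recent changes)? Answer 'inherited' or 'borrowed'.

inherited

If inherited, *toyidemyul would pass through all of Estoru's changes:
Estoru: *toyidemyul > tozidemzul > tozitemzul > tozisemzul  (by unconditioned shift, unconditioned shift, intervocalic lenition)
If borrowed from Pakulen 'soyidemyul' after the early changes, it would undergo only the recent ones:
  rule 4 (nasal place assimilation): no change (soyidemyul)
  rule 5 (intervocalic lenition): soyidemyul → soyizemyul
  rule 6 (unconditioned shift): no change (soyizemyul)
  ⇒ as a loan: soyizemyul
Estoru 'tozisemzul' matches the inherited outcome exactly, so it is an inherited cognate, not a loan.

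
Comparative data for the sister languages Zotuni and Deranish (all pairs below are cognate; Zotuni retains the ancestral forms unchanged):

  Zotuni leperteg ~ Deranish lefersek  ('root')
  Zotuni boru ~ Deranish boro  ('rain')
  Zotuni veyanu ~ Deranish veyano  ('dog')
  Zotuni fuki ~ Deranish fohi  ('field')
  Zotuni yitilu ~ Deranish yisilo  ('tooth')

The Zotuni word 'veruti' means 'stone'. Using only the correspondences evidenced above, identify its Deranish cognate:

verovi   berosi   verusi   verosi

fuki ~ fohi — Zotuni u corresponds to Deranish o after a consonant, before a consonant other than r, m, n, p, b, f, v.
yitilu ~ yisilo — Zotuni t corresponds to Deranish s between vowels (before a front vowel).
Applying these to Zotuni 'veruti':
  veruti → veroti   (u→o after a consonant, before a consonant other than r, m, n, p, b, f, v)
  veroti → verosi   (t→s between vowels (before a front vowel))
So the Deranish cognate is 'verosi'.

verosi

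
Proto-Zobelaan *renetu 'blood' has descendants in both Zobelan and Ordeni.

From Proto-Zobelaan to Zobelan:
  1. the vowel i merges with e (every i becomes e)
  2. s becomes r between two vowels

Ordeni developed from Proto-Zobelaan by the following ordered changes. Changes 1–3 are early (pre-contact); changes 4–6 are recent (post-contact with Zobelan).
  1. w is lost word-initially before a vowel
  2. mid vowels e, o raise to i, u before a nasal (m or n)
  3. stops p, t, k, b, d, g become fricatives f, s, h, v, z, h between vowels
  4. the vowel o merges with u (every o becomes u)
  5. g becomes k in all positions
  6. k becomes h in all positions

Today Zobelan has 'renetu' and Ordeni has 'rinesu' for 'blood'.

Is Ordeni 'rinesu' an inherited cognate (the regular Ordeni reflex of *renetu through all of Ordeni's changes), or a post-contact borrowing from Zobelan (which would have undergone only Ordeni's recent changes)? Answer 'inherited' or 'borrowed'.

inherited

If inherited, *renetu would pass through all of Ordeni's changes:
Ordeni: *renetu
  renetu (rule 1 does not apply)
  renetu → rinetu   [pre-nasal raising]
  rinetu → rinesu   [intervocalic lenition]
  rinesu (rule 4 does not apply)
  rinesu (rule 5 does not apply)
  rinesu (rule 6 does not apply)
  giving Ordeni rinesu.
If borrowed from Zobelan 'renetu' after the early changes, it would undergo only the recent ones:
  rule 4 (vowel merger): no change (renetu)
  rule 5 (unconditioned shift): no change (renetu)
  rule 6 (unconditioned shift): no change (renetu)
  ⇒ as a loan: renetu
Ordeni 'rinesu' matches the inherited outcome exactly, so it is an inherited cognate, not a loan.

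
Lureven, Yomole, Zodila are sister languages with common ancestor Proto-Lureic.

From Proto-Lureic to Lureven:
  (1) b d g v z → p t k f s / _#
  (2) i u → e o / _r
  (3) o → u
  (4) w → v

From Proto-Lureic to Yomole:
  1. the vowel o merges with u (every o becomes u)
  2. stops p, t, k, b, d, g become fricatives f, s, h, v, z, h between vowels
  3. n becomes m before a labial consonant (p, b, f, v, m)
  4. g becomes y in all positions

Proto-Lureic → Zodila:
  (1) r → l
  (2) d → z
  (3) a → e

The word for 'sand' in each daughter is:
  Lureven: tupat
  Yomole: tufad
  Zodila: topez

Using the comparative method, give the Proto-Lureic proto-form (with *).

*topad

Position 3: Lureven has p, Yomole has f, Zodila has p. Zodila preserves p here (none of its changes turn any other segment into p), so the proto-segment is *p.
Position 5: Lureven has t, Yomole has d, Zodila has z. Yomole preserves d here (none of its changes turn any other segment into d), so the proto-segment is *d.
Position 2: Lureven has u, Yomole has u, Zodila has o. Zodila preserves o here (none of its changes turn any other segment into o), so the proto-segment is *o.
Verify the candidate proto-form against each daughter:
Lureven: *topad
  topad → topat   [final devoicing]
  topat (rule 2 does not apply)
  topat → tupat   [vowel merger]
  tupat (rule 4 does not apply)
  giving Lureven tupat.
Yomole: *topad > tupad > tufad  (by vowel merger, intervocalic lenition)
Zodila: *topad
  topad (rule 1 does not apply)
  topad → topaz   [unconditioned shift]
  topaz → topez   [vowel merger]
  giving Zodila topez.
No other proto-form is consistent with every reflex, so the reconstruction is *topad.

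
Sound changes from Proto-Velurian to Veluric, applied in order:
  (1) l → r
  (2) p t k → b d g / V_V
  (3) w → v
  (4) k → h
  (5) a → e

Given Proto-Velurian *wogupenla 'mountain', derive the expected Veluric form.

vogubenre

Veluric: *wogupenla > wogupenra > wogubenra > vogubenra > vogubenre  (by unconditioned shift, intervocalic voicing, unconditioned shift, vowel merger)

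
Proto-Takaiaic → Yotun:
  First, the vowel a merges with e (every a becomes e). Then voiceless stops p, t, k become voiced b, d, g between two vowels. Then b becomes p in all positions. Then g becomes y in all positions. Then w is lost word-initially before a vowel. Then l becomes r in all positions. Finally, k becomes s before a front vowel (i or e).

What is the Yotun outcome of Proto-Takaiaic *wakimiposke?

Yotun: *wakimiposke
  wakimiposke → wekimiposke   [vowel merger]
  wekimiposke → wegimiboske   [intervocalic voicing]
  wegimiboske → wegimiposke   [unconditioned shift]
  wegimiposke → weyimiposke   [unconditioned shift]
  weyimiposke → eyimiposke   [glide loss]
  eyimiposke (rule 6 does not apply)
  eyimiposke → eyimiposse   [palatalisation]
  giving Yotun eyimiposse.

eyimiposse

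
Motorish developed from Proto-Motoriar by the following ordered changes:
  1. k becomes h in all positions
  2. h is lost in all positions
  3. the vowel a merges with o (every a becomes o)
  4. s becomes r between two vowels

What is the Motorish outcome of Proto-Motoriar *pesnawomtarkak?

Motorish: *pesnawomtarkak > pesnawomtarhah > pesnawomtara > pesnowomtoro  (by unconditioned shift, h-loss, vowel merger)

pesnowomtoro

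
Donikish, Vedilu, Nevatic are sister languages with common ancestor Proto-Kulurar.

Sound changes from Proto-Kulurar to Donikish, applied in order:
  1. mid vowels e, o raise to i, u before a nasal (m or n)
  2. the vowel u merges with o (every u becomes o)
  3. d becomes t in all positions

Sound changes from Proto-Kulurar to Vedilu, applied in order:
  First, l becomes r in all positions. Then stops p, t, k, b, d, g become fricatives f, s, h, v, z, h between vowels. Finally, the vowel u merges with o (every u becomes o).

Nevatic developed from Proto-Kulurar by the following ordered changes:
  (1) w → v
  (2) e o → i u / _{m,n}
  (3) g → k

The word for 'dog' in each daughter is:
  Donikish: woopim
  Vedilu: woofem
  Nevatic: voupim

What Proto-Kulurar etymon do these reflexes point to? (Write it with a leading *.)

Position 3: Donikish has o, Vedilu has o, Nevatic has u. Taking the neighbouring segments as reconstructed: Donikish o could go back to *o or *u; Vedilu o could go back to *o or *u; Nevatic u can only go back to *u — the one source consistent with every daughter is *u.
Position 1: Donikish has w, Vedilu has w, Nevatic has v. Donikish preserves w here (none of its changes turn any other segment into w), so the proto-segment is *w.
Position 4: Donikish has p, Vedilu has f, Nevatic has p. Donikish preserves p here (none of its changes turn any other segment into p), so the proto-segment is *p.
Verify the candidate proto-form against each daughter:
Donikish: *woupem
  woupem → woupim   [pre-nasal raising]
  woupim → woopim   [vowel merger]
  woopim (rule 3 does not apply)
  giving Donikish woopim.
Vedilu: start from *woupem.
  rule 1: no change — woupem
  rule 2 (intervocalic lenition): woupem → woufem
  rule 3 (vowel merger): woufem → woofem
  ⇒ Vedilu woofem
Nevatic: start from *woupem.
  rule 1 (unconditioned shift): woupem → voupem
  rule 2 (pre-nasal raising): voupem → voupim
  rule 3: no change — voupim
  ⇒ Nevatic voupim
Only *woupem yields all of Donikish woopim, Vedilu woofem, Nevatic voupim.

*woupem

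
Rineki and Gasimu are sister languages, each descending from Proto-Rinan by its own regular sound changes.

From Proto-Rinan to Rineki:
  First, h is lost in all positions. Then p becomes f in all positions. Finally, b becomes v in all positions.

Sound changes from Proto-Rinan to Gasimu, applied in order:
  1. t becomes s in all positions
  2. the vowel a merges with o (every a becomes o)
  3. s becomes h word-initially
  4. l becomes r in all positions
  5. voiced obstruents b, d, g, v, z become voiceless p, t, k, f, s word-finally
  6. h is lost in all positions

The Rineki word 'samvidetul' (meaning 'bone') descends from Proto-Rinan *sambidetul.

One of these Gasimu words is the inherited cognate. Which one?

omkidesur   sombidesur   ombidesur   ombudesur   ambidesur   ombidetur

ombidesur

Gasimu: *sambidetul
  sambidetul → sambidesul   [unconditioned shift]
  sambidesul → sombidesul   [vowel merger]
  sombidesul → hombidesul   [debuccalisation]
  hombidesul → hombidesur   [unconditioned shift]
  hombidesur (rule 5 does not apply)
  hombidesur → ombidesur   [h-loss]
  giving Gasimu ombidesur.
Among the options, 'ombidesur' alone shows every Gasimu change applied in order.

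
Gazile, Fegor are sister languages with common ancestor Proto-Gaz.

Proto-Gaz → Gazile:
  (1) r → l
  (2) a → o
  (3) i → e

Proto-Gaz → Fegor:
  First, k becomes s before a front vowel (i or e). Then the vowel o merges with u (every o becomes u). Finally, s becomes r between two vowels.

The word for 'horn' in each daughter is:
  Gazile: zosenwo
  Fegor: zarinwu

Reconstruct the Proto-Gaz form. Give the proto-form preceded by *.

*zasinwo

Position 4: Gazile has e, Fegor has i. Fegor preserves i here (none of its changes turn any other segment into i), so the proto-segment is *i.
Position 2: Gazile has o, Fegor has a. Fegor preserves a here (none of its changes turn any other segment into a), so the proto-segment is *a.
Position 7: Gazile has o, Fegor has u. Taking the neighbouring segments as reconstructed: Gazile o could go back to *a or *o; Fegor u could go back to *o or *u — the one source consistent with every daughter is *o.
Continuing position by position gives *zasinwo; check it forward:
Gazile: start from *zasinwo.
  rule 1: no change — zasinwo
  rule 2 (vowel merger): zasinwo → zosinwo
  rule 3 (vowel merger): zosinwo → zosenwo
  ⇒ Gazile zosenwo
Fegor: *zasinwo > zasinwu > zarinwu  (by vowel merger, rhotacism)
No other proto-form is consistent with every reflex, so the reconstruction is *zasinwo.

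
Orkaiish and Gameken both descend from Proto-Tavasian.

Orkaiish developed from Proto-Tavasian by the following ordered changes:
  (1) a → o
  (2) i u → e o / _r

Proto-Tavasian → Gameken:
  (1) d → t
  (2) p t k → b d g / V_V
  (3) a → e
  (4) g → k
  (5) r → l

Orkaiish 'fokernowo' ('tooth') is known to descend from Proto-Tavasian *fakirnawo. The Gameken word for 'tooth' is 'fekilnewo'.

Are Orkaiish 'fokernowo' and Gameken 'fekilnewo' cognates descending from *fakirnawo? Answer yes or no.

Derive the expected Gameken reflex of *fakirnawo:
Gameken: *fakirnawo
  fakirnawo (rule 1 does not apply)
  fakirnawo → fagirnawo   [intervocalic voicing]
  fagirnawo → fegirnewo   [vowel merger]
  fegirnewo → fekirnewo   [unconditioned shift]
  fekirnewo → fekilnewo   [unconditioned shift]
  giving Gameken fekilnewo.
Gameken 'fekilnewo' matches the regular reflex exactly, so the pair is cognate.

yes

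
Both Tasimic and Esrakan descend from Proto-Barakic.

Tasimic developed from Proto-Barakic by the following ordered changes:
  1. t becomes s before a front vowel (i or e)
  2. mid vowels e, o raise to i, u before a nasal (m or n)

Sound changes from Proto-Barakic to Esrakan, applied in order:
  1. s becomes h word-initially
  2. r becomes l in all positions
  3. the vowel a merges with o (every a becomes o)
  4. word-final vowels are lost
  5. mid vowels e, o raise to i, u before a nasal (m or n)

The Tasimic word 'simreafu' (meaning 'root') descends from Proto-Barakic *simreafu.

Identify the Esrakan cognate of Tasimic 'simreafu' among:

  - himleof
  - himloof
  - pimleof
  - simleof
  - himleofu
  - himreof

himleof

Esrakan: start from *simreafu.
  rule 1 (debuccalisation): simreafu → himreafu
  rule 2 (unconditioned shift): himreafu → himleafu
  rule 3 (vowel merger): himleafu → himleofu
  rule 4 (apocope): himleofu → himleof
  rule 5: no change — himleof
  ⇒ Esrakan himleof
Among the options, 'himleof' alone shows every Esrakan change applied in order.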